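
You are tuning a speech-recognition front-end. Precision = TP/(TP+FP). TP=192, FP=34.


Precision = TP/(TP+FP)
= 192/(192+34)
= 192/226 = 84.96%

84.96%


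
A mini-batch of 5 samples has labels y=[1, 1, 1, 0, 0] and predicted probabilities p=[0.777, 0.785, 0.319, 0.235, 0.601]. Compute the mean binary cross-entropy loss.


L[0] = -ln(0.777) = 0.2523
L[1] = -ln(0.785) = 0.2421
L[2] = -ln(0.319) = 1.1426
L[3] = -ln(1-0.235) = -ln(0.765) = 0.2679
L[4] = -ln(1-0.601) = -ln(0.399) = 0.9188
mean = (0.2523 + 0.2421 + 1.1426 + 0.2679 + 0.9188)/5 = 0.5647

0.5647


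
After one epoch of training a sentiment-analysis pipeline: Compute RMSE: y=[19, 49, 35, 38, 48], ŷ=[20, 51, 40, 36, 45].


MSE = 43/5 = 8.6
RMSE = √(43/5) = 2.9326

2.9326


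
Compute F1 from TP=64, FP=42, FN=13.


Precision = 64/106 = 0.6038
Recall = 64/77 = 0.8312
F1 = 2·P·R/(P+R) = 2·TP/(2·TP+FP+FN) = 128/(128+42+13) = 128/183 = 0.6995

0.6995


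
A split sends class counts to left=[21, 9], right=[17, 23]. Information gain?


Parent = [38, 32], H_parent = 0.9947
H_left = 0.8813 (n=30), H_right = 0.9837 (n=40)
H_children = (30/70)·0.8813 + (40/70)·0.9837 = 0.9398
IG = 0.9947 - 0.9398 = 0.0549

0.0549


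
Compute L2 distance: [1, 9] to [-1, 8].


d = √((1+ 1)² + (9-8)²)
  = √(4 + 1)
  = √5 = 2.2361

2.2361


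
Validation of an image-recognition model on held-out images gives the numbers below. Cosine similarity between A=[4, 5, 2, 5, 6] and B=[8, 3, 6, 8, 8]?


A·B = 4·8 + 5·3 + 2·6 + 5·8 + 6·8 = 147
‖A‖ = √106 = 10.2956, ‖B‖ = √237 = 15.3948
cos = 147/(√106·√237) = 147/√25122 = 0.9274

0.9274


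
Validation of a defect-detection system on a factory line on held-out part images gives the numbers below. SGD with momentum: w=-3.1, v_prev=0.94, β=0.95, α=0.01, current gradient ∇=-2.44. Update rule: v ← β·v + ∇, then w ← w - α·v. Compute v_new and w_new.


v_new = 0.95·0.94 - 2.44 = 0.893 - 2.44 = -1.547
w_new = -3.1 - 0.01·-1.547 = -3.1 + 0.01547 = -3.08453

v_new=-1.547, w_new=-3.08453


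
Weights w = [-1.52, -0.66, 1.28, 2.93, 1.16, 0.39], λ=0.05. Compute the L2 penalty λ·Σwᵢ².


‖w‖₂² = (-1.52)² + (-0.66)² + (1.28)² + (2.93)² + (1.16)² + (0.39)²
     = 2.3104 + 0.4356 + 1.6384 + 8.5849 + 1.3456 + 0.1521
     = 14.467
λ·‖w‖₂² = 0.05·14.467 = 0.72335

0.72335


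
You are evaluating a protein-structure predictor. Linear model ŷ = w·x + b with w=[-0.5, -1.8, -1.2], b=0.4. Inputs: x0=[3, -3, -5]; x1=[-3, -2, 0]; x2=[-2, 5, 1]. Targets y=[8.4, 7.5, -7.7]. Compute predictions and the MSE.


ŷ0 = (-0.5)·(3) + (-1.8)·(-3) + (-1.2)·(-5) + 0.4 = 10.3
ŷ1 = (-0.5)·(-3) + (-1.8)·(-2) + (-1.2)·(0) + 0.4 = 5.5
ŷ2 = (-0.5)·(-2) + (-1.8)·(5) + (-1.2)·(1) + 0.4 = -8.8
errors² = [3.61, 4.0, 1.21]
MSE = 8.8200/3 = 2.94

2.94


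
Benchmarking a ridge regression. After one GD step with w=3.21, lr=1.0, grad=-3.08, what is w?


w_new = w - α·∇
= 3.21 - 1.0·-3.08
= 3.21 + 3.08
= 6.29

6.29


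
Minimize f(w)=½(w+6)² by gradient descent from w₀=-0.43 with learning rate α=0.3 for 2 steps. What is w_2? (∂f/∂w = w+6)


step 1: grad = -0.43+6 = 5.57; w = -0.43 - 0.3·(5.57) = -2.101
step 2: grad = -2.101+6 = 3.899; w = -2.101 - 0.3·(3.899) = -3.2707

-3.2707


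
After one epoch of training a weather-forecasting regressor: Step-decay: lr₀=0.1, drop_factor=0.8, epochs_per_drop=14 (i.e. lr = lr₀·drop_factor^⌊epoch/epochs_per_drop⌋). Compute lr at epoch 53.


n_drops = ⌊53/14⌋ = 3
lr = 0.1·0.8^3 = 0.1·0.512 = 0.0512

0.0512


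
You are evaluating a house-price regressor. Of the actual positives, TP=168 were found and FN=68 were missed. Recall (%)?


Recall = TP/(TP+FN)
= 168/(168+68)
= 168/236 = 71.19%

71.19%


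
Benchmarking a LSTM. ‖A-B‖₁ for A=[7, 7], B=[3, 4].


d = |7-3| + |7-4|
  = 4 + 3
  = 7

7


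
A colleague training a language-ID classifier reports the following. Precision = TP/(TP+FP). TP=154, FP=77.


Precision = TP/(TP+FP)
= 154/(154+77)
= 154/231 = 66.67%

66.67%


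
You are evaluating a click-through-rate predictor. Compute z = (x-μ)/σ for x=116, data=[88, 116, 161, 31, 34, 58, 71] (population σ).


μ = 79.8571, σ = 43.0993
z = (116 - 79.8571)/43.0993 = 0.8386

0.8386


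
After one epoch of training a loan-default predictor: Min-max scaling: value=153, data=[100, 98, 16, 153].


min=16, max=153
(153-16)/(153-16) = 137/137 = 1.0

1.0


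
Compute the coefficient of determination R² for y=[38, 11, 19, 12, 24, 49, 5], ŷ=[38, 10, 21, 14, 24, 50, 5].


ȳ = 22.5714
SS_res = Σ(y-ŷ)² = 10
SS_tot = Σ(y-ȳ)² = 1505.71
R² = 1 - SS_res/SS_tot = 1 - 0.0066 = 0.9934

0.9934


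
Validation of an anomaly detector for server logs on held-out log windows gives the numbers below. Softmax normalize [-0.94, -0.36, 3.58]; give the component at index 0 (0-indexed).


Exponentials: e^-0.94=0.3906, e^-0.36=0.6977, e^3.58=35.8735
Sum = 36.9618
Softmax = [0.0106, 0.0189, 0.9706]
p[0] = 0.3906/36.9618 = 0.0106

0.0106


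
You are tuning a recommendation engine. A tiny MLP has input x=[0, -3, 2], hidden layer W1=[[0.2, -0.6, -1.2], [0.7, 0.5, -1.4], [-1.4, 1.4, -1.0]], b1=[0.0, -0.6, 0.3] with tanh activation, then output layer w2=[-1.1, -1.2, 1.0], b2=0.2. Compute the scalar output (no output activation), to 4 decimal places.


z1[0] = (0.2)·(0) + (-0.6)·(-3) + (-1.2)·(2) + 0.0 = -0.6
z1[1] = (0.7)·(0) + (0.5)·(-3) + (-1.4)·(2) - 0.6 = -4.9
z1[2] = (-1.4)·(0) + (1.4)·(-3) + (-1.0)·(2) + 0.3 = -5.9
h = tanh(z1) = [-0.537, -0.9999, -1.0]
output = (-1.1)·(-0.537) + (-1.2)·(-0.9999) + (1.0)·(-1.0) + 0.2 = 0.9906

0.9906


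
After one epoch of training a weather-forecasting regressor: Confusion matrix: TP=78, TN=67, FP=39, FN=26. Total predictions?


Total = TP + TN + FP + FN
= 78 + 67 + 39 + 26
= 210
(Predicted positive: 117, predicted negative: 93)

210


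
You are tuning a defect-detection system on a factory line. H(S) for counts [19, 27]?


Probabilities: [19/46, 27/46] ≈ [0.413, 0.587]
H = -((19/46)·log₂(19/46) + (27/46)·log₂(27/46))
  = 0.9781 bits

0.9781 bits


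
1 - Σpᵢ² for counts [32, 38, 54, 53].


Probabilities: [32/177, 38/177, 54/177, 53/177] ≈ [0.1808, 0.2147, 0.3051, 0.2994]
Σpᵢ² = (1024 + 1444 + 2916 + 2809)/177² = 8193/31329
Gini = 1 - Σpᵢ² = 1 - 8193/31329 = 0.7385

0.7385


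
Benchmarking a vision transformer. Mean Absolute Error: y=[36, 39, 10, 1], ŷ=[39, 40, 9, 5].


Absolute errors: |36-39|=3, |39-40|=1, |10-9|=1, |1-5|=4
Sum = 9
MAE = 9/4 = 9/4

9/4


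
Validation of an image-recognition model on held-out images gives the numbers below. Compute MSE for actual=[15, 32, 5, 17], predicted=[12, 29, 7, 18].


Squared errors: (15-12)²=9, (32-29)²=9, (5-7)²=4, (17-18)²=1
Sum = 23
MSE = 23/4 = 23/4

23/4


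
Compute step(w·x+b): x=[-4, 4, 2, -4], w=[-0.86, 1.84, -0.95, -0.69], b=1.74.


z = (-4)·(-0.86) + (4)·(1.84) + (2)·(-0.95) + (-4)·(-0.69) + 1.74
  = 13.4
step(z) = 1 (z≥0)

1


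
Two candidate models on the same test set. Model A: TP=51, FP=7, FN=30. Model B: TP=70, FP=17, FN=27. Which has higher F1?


Model A: P=51/58=0.8793, R=51/81=0.6296, F1=2PR/(P+R)=2TP/(2TP+FP+FN)=102/139=0.7338
Model B: P=70/87=0.8046, R=70/97=0.7216, F1=2PR/(P+R)=2TP/(2TP+FP+FN)=140/184=0.7609
0.7338 < 0.7609 → Model B

Model B


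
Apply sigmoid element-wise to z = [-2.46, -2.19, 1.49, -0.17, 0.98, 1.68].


σ(-2.46) = 1/(1+e^2.46) = 0.0787
σ(-2.19) = 1/(1+e^2.19) = 0.1007
σ(1.49) = 1/(1+e^-1.49) = 0.8161
σ(-0.17) = 1/(1+e^0.17) = 0.4576
σ(0.98) = 1/(1+e^-0.98) = 0.7271
σ(1.68) = 1/(1+e^-1.68) = 0.8429
result = [0.0787, 0.1007, 0.8161, 0.4576, 0.7271, 0.8429]

[0.0787, 0.1007, 0.8161, 0.4576, 0.7271, 0.8429]


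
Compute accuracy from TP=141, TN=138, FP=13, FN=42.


Accuracy = (TP+TN)/(TP+TN+FP+FN)
= (141+138)/(334)
= 279/334 = 83.53%

83.53%


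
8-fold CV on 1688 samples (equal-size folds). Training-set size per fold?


Fold size = 1688/8 = 211
Training per fold = 1688 - 211 = 1477

1477


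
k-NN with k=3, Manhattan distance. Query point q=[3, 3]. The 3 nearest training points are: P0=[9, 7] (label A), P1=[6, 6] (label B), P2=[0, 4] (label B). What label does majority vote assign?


d(q,P0) = 10  (label A)
d(q,P1) = 6  (label B)
d(q,P2) = 4  (label B)
Votes: A=1, B=2
Majority → B

B


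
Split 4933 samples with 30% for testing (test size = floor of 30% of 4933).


Test = ⌊4933·30/100⌋ = 1479
Train = 4933 - 1479 = 3454

Train: 3454, Test: 1479


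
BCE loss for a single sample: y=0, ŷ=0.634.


BCE = -[y·ln(p) + (1-y)·ln(1-p)]
= -0 - 1·ln(1-0.634)
= -ln(0.366) = 1.0051

1.0051


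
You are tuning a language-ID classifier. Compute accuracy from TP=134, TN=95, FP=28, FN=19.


Accuracy = (TP+TN)/(TP+TN+FP+FN)
= (134+95)/(276)
= 229/276 = 82.97%

82.97%


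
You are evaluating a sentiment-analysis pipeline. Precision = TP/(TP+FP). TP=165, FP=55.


Precision = TP/(TP+FP)
= 165/(165+55)
= 165/220 = 75.0%

75.0%


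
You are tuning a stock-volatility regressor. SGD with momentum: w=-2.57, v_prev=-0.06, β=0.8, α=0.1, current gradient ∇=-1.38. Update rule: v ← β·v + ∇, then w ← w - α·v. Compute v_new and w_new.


v_new = 0.8·-0.06 - 1.38 = -0.048 - 1.38 = -1.428
w_new = -2.57 - 0.1·-1.428 = -2.57 + 0.1428 = -2.4272

v_new=-1.428, w_new=-2.4272


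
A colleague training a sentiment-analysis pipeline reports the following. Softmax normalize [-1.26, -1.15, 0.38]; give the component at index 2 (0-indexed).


Exponentials: e^-1.26=0.2837, e^-1.15=0.3166, e^0.38=1.4623
Sum = 2.0626
Softmax = [0.1375, 0.1535, 0.709]
p[2] = 1.4623/2.0626 = 0.709

0.709


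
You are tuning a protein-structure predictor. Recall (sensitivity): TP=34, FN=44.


Recall = TP/(TP+FN)
= 34/(34+44)
= 34/78 = 43.59%

43.59%


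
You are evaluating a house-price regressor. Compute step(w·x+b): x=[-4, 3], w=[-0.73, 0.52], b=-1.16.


z = (-4)·(-0.73) + (3)·(0.52) - 1.16
  = 3.32
step(z) = 1 (z≥0)

1


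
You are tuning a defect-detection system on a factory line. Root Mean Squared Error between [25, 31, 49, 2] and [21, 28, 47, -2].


MSE = 45/4 = 11.25
RMSE = √(45/4) = 3.3541

3.3541


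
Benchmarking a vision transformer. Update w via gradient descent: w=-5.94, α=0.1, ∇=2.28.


w_new = w - α·∇
= -5.94 - 0.1·2.28
= -5.94 - 0.228
= -6.168

-6.168


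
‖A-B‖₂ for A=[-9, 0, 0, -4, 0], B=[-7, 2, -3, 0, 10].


d = √((-9+ 7)² + (0-2)² + (0+ 3)² + (-4-0)² + (0-10)²)
  = √(4 + 4 + 9 + 16 + 100)
  = √133 = 11.5326

11.5326


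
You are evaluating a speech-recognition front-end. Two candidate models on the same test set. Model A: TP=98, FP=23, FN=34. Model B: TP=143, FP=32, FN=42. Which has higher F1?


Model A: P=98/121=0.8099, R=98/132=0.7424, F1=2PR/(P+R)=2TP/(2TP+FP+FN)=196/253=0.7747
Model B: P=143/175=0.8171, R=143/185=0.773, F1=2PR/(P+R)=2TP/(2TP+FP+FN)=286/360=0.7944
0.7747 < 0.7944 → Model B

Model B


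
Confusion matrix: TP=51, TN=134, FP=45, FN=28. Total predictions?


Total = TP + TN + FP + FN
= 51 + 134 + 45 + 28
= 258
(Predicted positive: 96, predicted negative: 162)

258


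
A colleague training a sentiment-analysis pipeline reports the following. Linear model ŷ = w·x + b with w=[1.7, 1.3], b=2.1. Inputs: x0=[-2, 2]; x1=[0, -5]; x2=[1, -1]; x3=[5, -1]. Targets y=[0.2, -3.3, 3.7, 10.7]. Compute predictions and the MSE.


ŷ0 = (1.7)·(-2) + (1.3)·(2) + 2.1 = 1.3
ŷ1 = (1.7)·(0) + (1.3)·(-5) + 2.1 = -4.4
ŷ2 = (1.7)·(1) + (1.3)·(-1) + 2.1 = 2.5
ŷ3 = (1.7)·(5) + (1.3)·(-1) + 2.1 = 9.3
errors² = [1.21, 1.21, 1.44, 1.96]
MSE = 5.8200/4 = 1.455

1.455


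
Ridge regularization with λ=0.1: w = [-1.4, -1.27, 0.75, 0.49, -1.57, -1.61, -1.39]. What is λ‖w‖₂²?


‖w‖₂² = (-1.4)² + (-1.27)² + (0.75)² + (0.49)² + (-1.57)² + (-1.61)² + (-1.39)²
     = 1.96 + 1.6129 + 0.5625 + 0.2401 + 2.4649 + 2.5921 + 1.9321
     = 11.3646
λ·‖w‖₂² = 0.1·11.3646 = 1.13646

1.13646


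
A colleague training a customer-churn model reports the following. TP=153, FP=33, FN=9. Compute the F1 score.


Precision = 153/186 = 0.8226
Recall = 153/162 = 0.9444
F1 = 2·P·R/(P+R) = 2·TP/(2·TP+FP+FN) = 306/(306+33+9) = 306/348 = 0.8793

0.8793


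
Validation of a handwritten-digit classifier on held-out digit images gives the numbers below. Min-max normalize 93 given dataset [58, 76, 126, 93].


min=58, max=126
(93-58)/(126-58) = 35/68 = 0.5147

0.5147


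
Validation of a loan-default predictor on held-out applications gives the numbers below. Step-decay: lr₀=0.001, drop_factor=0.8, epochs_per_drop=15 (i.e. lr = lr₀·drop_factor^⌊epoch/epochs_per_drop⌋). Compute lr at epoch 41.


n_drops = ⌊41/15⌋ = 2
lr = 0.001·0.8^2 = 0.001·0.64 = 0.00064

0.00064


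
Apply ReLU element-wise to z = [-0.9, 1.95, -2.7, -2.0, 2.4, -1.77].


ReLU(-0.9) = max(0, -0.9) = 0.0
ReLU(1.95) = max(0, 1.95) = 1.95
ReLU(-2.7) = max(0, -2.7) = 0.0
ReLU(-2.0) = max(0, -2.0) = 0.0
ReLU(2.4) = max(0, 2.4) = 2.4
ReLU(-1.77) = max(0, -1.77) = 0.0
result = [0.0, 1.95, 0.0, 0.0, 2.4, 0.0]

[0.0, 1.95, 0.0, 0.0, 2.4, 0.0]


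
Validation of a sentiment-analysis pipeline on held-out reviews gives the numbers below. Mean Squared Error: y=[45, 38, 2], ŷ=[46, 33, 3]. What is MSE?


Squared errors: (45-46)²=1, (38-33)²=25, (2-3)²=1
Sum = 27
MSE = 27/3 = 9

9


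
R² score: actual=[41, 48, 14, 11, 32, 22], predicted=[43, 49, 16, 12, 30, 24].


ȳ = 28
SS_res = Σ(y-ŷ)² = 18
SS_tot = Σ(y-ȳ)² = 1106
R² = 1 - SS_res/SS_tot = 1 - 0.0163 = 0.9837

0.9837


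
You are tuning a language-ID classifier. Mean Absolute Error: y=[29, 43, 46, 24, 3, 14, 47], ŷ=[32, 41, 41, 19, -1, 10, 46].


Absolute errors: |29-32|=3, |43-41|=2, |46-41|=5, |24-19|=5, |3+ 1|=4, |14-10|=4, |47-46|=1
Sum = 24
MAE = 24/7 = 24/7

24/7


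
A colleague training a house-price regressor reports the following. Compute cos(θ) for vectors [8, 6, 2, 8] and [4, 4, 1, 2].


A·B = 8·4 + 6·4 + 2·1 + 8·2 = 74
‖A‖ = √168 = 12.9615, ‖B‖ = √37 = 6.0828
cos = 74/(√168·√37) = 74/√6216 = 0.9386

0.9386


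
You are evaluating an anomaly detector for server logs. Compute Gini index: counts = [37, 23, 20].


Probabilities: [37/80, 23/80, 20/80] ≈ [0.4625, 0.2875, 0.25]
Σpᵢ² = (1369 + 529 + 400)/80² = 2298/6400
Gini = 1 - Σpᵢ² = 1 - 2298/6400 = 0.6409

0.6409


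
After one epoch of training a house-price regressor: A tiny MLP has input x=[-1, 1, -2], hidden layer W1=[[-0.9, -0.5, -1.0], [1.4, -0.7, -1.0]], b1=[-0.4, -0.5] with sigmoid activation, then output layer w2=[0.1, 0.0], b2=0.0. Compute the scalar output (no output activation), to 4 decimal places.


z1[0] = (-0.9)·(-1) + (-0.5)·(1) + (-1.0)·(-2) - 0.4 = 2.0
z1[1] = (1.4)·(-1) + (-0.7)·(1) + (-1.0)·(-2) - 0.5 = -0.6
h = sigmoid(z1) = [0.8808, 0.3543]
output = (0.1)·(0.8808) + (0.0)·(0.3543) + 0.0 = 0.0881

0.0881


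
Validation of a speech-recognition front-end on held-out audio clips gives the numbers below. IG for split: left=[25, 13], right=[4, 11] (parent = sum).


Parent = [29, 24], H_parent = 0.9936
H_left = 0.9268 (n=38), H_right = 0.8366 (n=15)
H_children = (38/53)·0.9268 + (15/53)·0.8366 = 0.9013
IG = 0.9936 - 0.9013 = 0.0923

0.0923


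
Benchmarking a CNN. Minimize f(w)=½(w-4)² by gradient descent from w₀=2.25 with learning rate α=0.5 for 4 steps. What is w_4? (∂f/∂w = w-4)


step 1: grad = 2.25-4 = -1.75; w = 2.25 - 0.5·(-1.75) = 3.125
step 2: grad = 3.125-4 = -0.875; w = 3.125 - 0.5·(-0.875) = 3.5625
step 3: grad = 3.5625-4 = -0.4375; w = 3.5625 - 0.5·(-0.4375) = 3.78125
step 4: grad = 3.78125-4 = -0.21875; w = 3.78125 - 0.5·(-0.21875) = 3.890625

3.890625


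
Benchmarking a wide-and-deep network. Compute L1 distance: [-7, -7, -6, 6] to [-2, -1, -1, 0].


d = |-7+ 2| + |-7+ 1| + |-6+ 1| + |6-0|
  = 5 + 6 + 5 + 6
  = 22

22


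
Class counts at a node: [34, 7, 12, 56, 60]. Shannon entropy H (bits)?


Probabilities: [34/169, 7/169, 12/169, 56/169, 60/169] ≈ [0.2012, 0.0414, 0.071, 0.3314, 0.355]
H = -((34/169)·log₂(34/169) + (7/169)·log₂(7/169) + (12/169)·log₂(12/169) + (56/169)·log₂(56/169) + (60/169)·log₂(60/169))
  = 1.9851 bits

1.9851 bits


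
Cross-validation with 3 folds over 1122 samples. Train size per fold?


Fold size = 1122/3 = 374
Training per fold = 1122 - 374 = 748

748


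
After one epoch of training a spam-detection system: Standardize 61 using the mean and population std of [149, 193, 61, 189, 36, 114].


μ = 123.6667, σ = 59.7541
z = (61 - 123.6667)/59.7541 = -1.0487

-1.0487


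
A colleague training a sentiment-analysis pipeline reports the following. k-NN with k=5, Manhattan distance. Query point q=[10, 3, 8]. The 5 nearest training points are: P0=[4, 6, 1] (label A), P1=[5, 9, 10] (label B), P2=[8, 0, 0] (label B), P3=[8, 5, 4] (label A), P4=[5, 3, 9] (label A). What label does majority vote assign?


d(q,P0) = 16  (label A)
d(q,P1) = 13  (label B)
d(q,P2) = 13  (label B)
d(q,P3) = 8  (label A)
d(q,P4) = 6  (label A)
Votes: A=3, B=2
Majority → A

A


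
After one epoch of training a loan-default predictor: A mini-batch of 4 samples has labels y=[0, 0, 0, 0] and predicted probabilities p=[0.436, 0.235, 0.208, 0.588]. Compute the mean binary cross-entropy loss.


L[0] = -ln(1-0.436) = -ln(0.564) = 0.5727
L[1] = -ln(1-0.235) = -ln(0.765) = 0.2679
L[2] = -ln(1-0.208) = -ln(0.792) = 0.2332
L[3] = -ln(1-0.588) = -ln(0.412) = 0.8867
mean = (0.5727 + 0.2679 + 0.2332 + 0.8867)/4 = 0.4901

0.4901


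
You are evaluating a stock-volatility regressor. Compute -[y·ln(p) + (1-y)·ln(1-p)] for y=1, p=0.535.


BCE = -[y·ln(p) + (1-y)·ln(1-p)]
= -1·ln(0.535) - 0
= -ln(0.535) = 0.6255

0.6255


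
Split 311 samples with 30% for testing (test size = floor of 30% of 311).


Test = ⌊311·30/100⌋ = 93
Train = 311 - 93 = 218

Train: 218, Test: 93


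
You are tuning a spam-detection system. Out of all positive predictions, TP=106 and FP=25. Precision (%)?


Precision = TP/(TP+FP)
= 106/(106+25)
= 106/131 = 80.92%

80.92%


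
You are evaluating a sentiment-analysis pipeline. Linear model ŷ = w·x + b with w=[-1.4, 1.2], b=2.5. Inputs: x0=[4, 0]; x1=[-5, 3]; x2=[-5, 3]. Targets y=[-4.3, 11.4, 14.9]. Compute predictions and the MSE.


ŷ0 = (-1.4)·(4) + (1.2)·(0) + 2.5 = -3.1
ŷ1 = (-1.4)·(-5) + (1.2)·(3) + 2.5 = 13.1
ŷ2 = (-1.4)·(-5) + (1.2)·(3) + 2.5 = 13.1
errors² = [1.44, 2.89, 3.24]
MSE = 7.5700/3 = 2.5233

2.5233


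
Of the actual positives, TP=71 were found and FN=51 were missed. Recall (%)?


Recall = TP/(TP+FN)
= 71/(71+51)
= 71/122 = 58.2%

58.2%


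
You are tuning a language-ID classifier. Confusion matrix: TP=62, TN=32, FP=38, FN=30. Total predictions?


Total = TP + TN + FP + FN
= 62 + 32 + 38 + 30
= 162
(Predicted positive: 100, predicted negative: 62)

162


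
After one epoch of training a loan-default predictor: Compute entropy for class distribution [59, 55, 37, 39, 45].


Probabilities: [59/235, 55/235, 37/235, 39/235, 45/235] ≈ [0.2511, 0.234, 0.1574, 0.166, 0.1915]
H = -((59/235)·log₂(59/235) + (55/235)·log₂(55/235) + (37/235)·log₂(37/235) + (39/235)·log₂(39/235) + (45/235)·log₂(45/235))
  = 2.2975 bits

2.2975 bits


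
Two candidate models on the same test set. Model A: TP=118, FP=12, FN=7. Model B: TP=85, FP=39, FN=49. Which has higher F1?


Model A: P=118/130=0.9077, R=118/125=0.944, F1=2PR/(P+R)=2TP/(2TP+FP+FN)=236/255=0.9255
Model B: P=85/124=0.6855, R=85/134=0.6343, F1=2PR/(P+R)=2TP/(2TP+FP+FN)=170/258=0.6589
0.9255 > 0.6589 → Model A

Model A


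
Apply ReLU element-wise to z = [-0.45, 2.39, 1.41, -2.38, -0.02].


ReLU(-0.45) = max(0, -0.45) = 0.0
ReLU(2.39) = max(0, 2.39) = 2.39
ReLU(1.41) = max(0, 1.41) = 1.41
ReLU(-2.38) = max(0, -2.38) = 0.0
ReLU(-0.02) = max(0, -0.02) = 0.0
result = [0.0, 2.39, 1.41, 0.0, 0.0]

[0.0, 2.39, 1.41, 0.0, 0.0]


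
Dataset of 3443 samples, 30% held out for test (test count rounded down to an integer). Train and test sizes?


Test = ⌊3443·30/100⌋ = 1032
Train = 3443 - 1032 = 2411

Train: 2411, Test: 1032


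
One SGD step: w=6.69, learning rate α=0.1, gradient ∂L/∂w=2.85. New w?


w_new = w - α·∇
= 6.69 - 0.1·2.85
= 6.69 - 0.285
= 6.405

6.405


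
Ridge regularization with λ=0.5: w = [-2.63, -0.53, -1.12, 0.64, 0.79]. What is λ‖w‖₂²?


‖w‖₂² = (-2.63)² + (-0.53)² + (-1.12)² + (0.64)² + (0.79)²
     = 6.9169 + 0.2809 + 1.2544 + 0.4096 + 0.6241
     = 9.4859
λ·‖w‖₂² = 0.5·9.4859 = 4.74295

4.74295


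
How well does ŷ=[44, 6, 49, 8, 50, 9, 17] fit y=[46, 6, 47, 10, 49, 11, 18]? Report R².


ȳ = 26.7143
SS_res = Σ(y-ŷ)² = 18
SS_tot = Σ(y-ȳ)² = 2311.43
R² = 1 - SS_res/SS_tot = 1 - 0.0078 = 0.9922

0.9922


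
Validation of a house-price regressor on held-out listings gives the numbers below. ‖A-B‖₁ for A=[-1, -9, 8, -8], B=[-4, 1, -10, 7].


d = |-1+ 4| + |-9-1| + |8+ 10| + |-8-7|
  = 3 + 10 + 18 + 15
  = 46

46


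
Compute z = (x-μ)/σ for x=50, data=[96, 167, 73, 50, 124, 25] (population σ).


μ = 89.1667, σ = 46.9589
z = (50 - 89.1667)/46.9589 = -0.8341

-0.8341


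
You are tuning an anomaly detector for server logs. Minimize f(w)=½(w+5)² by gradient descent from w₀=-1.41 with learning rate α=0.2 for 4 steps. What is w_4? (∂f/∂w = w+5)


step 1: grad = -1.41+5 = 3.59; w = -1.41 - 0.2·(3.59) = -2.128
step 2: grad = -2.128+5 = 2.872; w = -2.128 - 0.2·(2.872) = -2.7024
step 3: grad = -2.7024+5 = 2.2976; w = -2.7024 - 0.2·(2.2976) = -3.16192
step 4: grad = -3.16192+5 = 1.83808; w = -3.16192 - 0.2·(1.83808) = -3.529536

-3.529536


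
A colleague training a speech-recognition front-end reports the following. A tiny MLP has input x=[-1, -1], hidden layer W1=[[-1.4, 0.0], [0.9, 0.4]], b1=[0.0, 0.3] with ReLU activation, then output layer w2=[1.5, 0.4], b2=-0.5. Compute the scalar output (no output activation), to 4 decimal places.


z1[0] = (-1.4)·(-1) + (0.0)·(-1) + 0.0 = 1.4
z1[1] = (0.9)·(-1) + (0.4)·(-1) + 0.3 = -1.0
h = ReLU(z1) = [1.4, 0.0]
output = (1.5)·(1.4) + (0.4)·(0.0) - 0.5 = 1.6

1.6


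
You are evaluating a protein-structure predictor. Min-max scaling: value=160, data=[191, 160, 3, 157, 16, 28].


min=3, max=191
(160-3)/(191-3) = 157/188 = 0.8351

0.8351


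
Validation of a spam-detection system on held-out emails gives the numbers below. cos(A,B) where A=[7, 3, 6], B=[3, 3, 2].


A·B = 7·3 + 3·3 + 6·2 = 42
‖A‖ = √94 = 9.6954, ‖B‖ = √22 = 4.6904
cos = 42/(√94·√22) = 42/√2068 = 0.9236

0.9236


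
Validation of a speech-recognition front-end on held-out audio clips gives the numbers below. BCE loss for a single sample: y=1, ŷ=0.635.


BCE = -[y·ln(p) + (1-y)·ln(1-p)]
= -1·ln(0.635) - 0
= -ln(0.635) = 0.4541

0.4541


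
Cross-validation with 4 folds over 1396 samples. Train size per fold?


Fold size = 1396/4 = 349
Training per fold = 1396 - 349 = 1047

1047


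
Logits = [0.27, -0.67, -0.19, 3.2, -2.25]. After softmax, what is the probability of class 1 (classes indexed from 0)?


Exponentials: e^0.27=1.31, e^-0.67=0.5117, e^-0.19=0.827, e^3.2=24.5325, e^-2.25=0.1054
Sum = 27.2866
Softmax = [0.048, 0.0188, 0.0303, 0.8991, 0.0039]
p[1] = 0.5117/27.2866 = 0.0188

0.0188


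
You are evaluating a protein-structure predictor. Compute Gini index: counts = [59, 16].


Probabilities: [59/75, 16/75] ≈ [0.7867, 0.2133]
Σpᵢ² = (3481 + 256)/75² = 3737/5625
Gini = 1 - Σpᵢ² = 1 - 3737/5625 = 0.3356

0.3356


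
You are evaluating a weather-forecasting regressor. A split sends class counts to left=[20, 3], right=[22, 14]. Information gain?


Parent = [42, 17], H_parent = 0.8663
H_left = 0.5586 (n=23), H_right = 0.9641 (n=36)
H_children = (23/59)·0.5586 + (36/59)·0.9641 = 0.806
IG = 0.8663 - 0.806 = 0.0603

0.0603


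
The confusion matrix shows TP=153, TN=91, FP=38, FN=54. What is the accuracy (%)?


Accuracy = (TP+TN)/(TP+TN+FP+FN)
= (153+91)/(336)
= 244/336 = 72.62%

72.62%


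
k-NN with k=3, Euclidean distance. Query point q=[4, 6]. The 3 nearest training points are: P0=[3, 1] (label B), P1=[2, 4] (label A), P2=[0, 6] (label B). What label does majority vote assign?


d(q,P0) = 5.099  (label B)
d(q,P1) = 2.8284  (label A)
d(q,P2) = 4.0  (label B)
Votes: A=1, B=2
Majority → B

B


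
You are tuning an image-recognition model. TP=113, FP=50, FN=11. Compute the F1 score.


Precision = 113/163 = 0.6933
Recall = 113/124 = 0.9113
F1 = 2·P·R/(P+R) = 2·TP/(2·TP+FP+FN) = 226/(226+50+11) = 226/287 = 0.7875

0.7875


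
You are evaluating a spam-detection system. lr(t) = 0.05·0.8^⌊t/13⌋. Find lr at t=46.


n_drops = ⌊46/13⌋ = 3
lr = 0.05·0.8^3 = 0.05·0.512 = 0.0256

0.0256


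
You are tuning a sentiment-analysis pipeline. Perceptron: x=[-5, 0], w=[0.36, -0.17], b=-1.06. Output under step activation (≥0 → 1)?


z = (-5)·(0.36) + (0)·(-0.17) - 1.06
  = -2.86
step(z) = 0 (z<0)

0


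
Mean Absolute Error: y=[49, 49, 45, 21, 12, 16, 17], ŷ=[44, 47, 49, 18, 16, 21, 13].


Absolute errors: |49-44|=5, |49-47|=2, |45-49|=4, |21-18|=3, |12-16|=4, |16-21|=5, |17-13|=4
Sum = 27
MAE = 27/7 = 27/7

27/7


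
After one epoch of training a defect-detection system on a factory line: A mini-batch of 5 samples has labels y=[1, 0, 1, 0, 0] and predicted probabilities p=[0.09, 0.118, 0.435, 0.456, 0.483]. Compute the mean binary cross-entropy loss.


L[0] = -ln(0.09) = 2.4079
L[1] = -ln(1-0.118) = -ln(0.882) = 0.1256
L[2] = -ln(0.435) = 0.8324
L[3] = -ln(1-0.456) = -ln(0.544) = 0.6088
L[4] = -ln(1-0.483) = -ln(0.517) = 0.6597
mean = (2.4079 + 0.1256 + 0.8324 + 0.6088 + 0.6597)/5 = 0.9269

0.9269


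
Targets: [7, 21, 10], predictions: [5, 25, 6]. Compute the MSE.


Squared errors: (7-5)²=4, (21-25)²=16, (10-6)²=16
Sum = 36
MSE = 36/3 = 12

12


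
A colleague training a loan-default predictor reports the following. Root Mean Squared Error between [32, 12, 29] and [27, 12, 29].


MSE = 25/3 = 8.3333
RMSE = √(25/3) = 2.8868

2.8868


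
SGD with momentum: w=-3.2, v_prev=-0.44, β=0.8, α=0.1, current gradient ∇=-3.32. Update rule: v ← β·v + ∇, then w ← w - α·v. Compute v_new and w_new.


v_new = 0.8·-0.44 - 3.32 = -0.352 - 3.32 = -3.672
w_new = -3.2 - 0.1·-3.672 = -3.2 + 0.3672 = -2.8328

v_new=-3.672, w_new=-2.8328


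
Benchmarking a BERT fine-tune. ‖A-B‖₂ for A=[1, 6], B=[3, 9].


d = √((1-3)² + (6-9)²)
  = √(4 + 9)
  = √13 = 3.6056

3.6056


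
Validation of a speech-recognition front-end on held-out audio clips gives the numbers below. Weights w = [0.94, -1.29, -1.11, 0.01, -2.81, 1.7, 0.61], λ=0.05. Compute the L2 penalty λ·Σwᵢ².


‖w‖₂² = (0.94)² + (-1.29)² + (-1.11)² + (0.01)² + (-2.81)² + (1.7)² + (0.61)²
     = 0.8836 + 1.6641 + 1.2321 + 0.0001 + 7.8961 + 2.89 + 0.3721
     = 14.9381
λ·‖w‖₂² = 0.05·14.9381 = 0.746905

0.746905


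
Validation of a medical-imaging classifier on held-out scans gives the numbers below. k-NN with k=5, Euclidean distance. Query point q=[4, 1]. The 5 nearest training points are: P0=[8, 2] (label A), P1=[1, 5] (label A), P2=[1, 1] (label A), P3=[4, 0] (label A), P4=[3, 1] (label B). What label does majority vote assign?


d(q,P0) = 4.1231  (label A)
d(q,P1) = 5.0  (label A)
d(q,P2) = 3.0  (label A)
d(q,P3) = 1.0  (label A)
d(q,P4) = 1.0  (label B)
Votes: A=4, B=1
Majority → A

A


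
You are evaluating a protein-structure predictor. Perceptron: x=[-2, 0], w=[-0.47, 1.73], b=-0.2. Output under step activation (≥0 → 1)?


z = (-2)·(-0.47) + (0)·(1.73) - 0.2
  = 0.74
step(z) = 1 (z≥0)

1


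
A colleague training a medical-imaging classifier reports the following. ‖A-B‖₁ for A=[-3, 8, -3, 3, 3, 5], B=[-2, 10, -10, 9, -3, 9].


d = |-3+ 2| + |8-10| + |-3+ 10| + |3-9| + |3+ 3| + |5-9|
  = 1 + 2 + 7 + 6 + 6 + 4
  = 26

26


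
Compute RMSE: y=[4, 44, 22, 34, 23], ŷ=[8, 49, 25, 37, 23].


MSE = 59/5 = 11.8
RMSE = √(59/5) = 3.4351

3.4351


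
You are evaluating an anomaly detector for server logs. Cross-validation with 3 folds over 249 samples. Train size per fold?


Fold size = 249/3 = 83
Training per fold = 249 - 83 = 166

166


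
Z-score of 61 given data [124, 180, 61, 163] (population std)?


μ = 132, σ = 45.7439
z = (61 - 132)/45.7439 = -1.5521

-1.5521


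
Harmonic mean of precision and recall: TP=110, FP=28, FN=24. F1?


Precision = 110/138 = 0.7971
Recall = 110/134 = 0.8209
F1 = 2·P·R/(P+R) = 2·TP/(2·TP+FP+FN) = 220/(220+28+24) = 220/272 = 0.8088

0.8088


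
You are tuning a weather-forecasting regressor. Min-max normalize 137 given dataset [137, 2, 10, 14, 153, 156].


min=2, max=156
(137-2)/(156-2) = 135/154 = 0.8766

0.8766


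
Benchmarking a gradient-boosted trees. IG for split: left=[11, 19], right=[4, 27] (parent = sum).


Parent = [15, 46], H_parent = 0.8047
H_left = 0.9481 (n=30), H_right = 0.5548 (n=31)
H_children = (30/61)·0.9481 + (31/61)·0.5548 = 0.7482
IG = 0.8047 - 0.7482 = 0.0565

0.0565


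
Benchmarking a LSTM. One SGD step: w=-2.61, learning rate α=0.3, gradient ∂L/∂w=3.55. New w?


w_new = w - α·∇
= -2.61 - 0.3·3.55
= -2.61 - 1.065
= -3.675

-3.675


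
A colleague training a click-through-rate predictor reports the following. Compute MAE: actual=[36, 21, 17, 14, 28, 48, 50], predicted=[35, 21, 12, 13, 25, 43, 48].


Absolute errors: |36-35|=1, |21-21|=0, |17-12|=5, |14-13|=1, |28-25|=3, |48-43|=5, |50-48|=2
Sum = 17
MAE = 17/7 = 17/7

17/7


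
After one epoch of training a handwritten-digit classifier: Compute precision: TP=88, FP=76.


Precision = TP/(TP+FP)
= 88/(88+76)
= 88/164 = 53.66%

53.66%


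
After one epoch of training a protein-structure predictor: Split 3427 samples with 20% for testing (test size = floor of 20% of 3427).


Test = ⌊3427·20/100⌋ = 685
Train = 3427 - 685 = 2742

Train: 2742, Test: 685


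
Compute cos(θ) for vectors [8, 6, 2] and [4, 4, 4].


A·B = 8·4 + 6·4 + 2·4 = 64
‖A‖ = √104 = 10.198, ‖B‖ = √48 = 6.9282
cos = 64/(√104·√48) = 64/√4992 = 0.9058

0.9058


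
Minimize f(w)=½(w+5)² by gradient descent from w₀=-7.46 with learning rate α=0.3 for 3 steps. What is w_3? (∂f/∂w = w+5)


step 1: grad = -7.46+5 = -2.46; w = -7.46 - 0.3·(-2.46) = -6.722
step 2: grad = -6.722+5 = -1.722; w = -6.722 - 0.3·(-1.722) = -6.2054
step 3: grad = -6.2054+5 = -1.2054; w = -6.2054 - 0.3·(-1.2054) = -5.84378

-5.84378


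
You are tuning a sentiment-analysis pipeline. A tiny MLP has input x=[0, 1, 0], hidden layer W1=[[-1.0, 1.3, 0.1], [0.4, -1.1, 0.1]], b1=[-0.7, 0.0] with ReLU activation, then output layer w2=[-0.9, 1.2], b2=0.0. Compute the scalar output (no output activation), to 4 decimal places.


z1[0] = (-1.0)·(0) + (1.3)·(1) + (0.1)·(0) - 0.7 = 0.6
z1[1] = (0.4)·(0) + (-1.1)·(1) + (0.1)·(0) + 0.0 = -1.1
h = ReLU(z1) = [0.6, 0.0]
output = (-0.9)·(0.6) + (1.2)·(0.0) + 0.0 = -0.54

-0.54


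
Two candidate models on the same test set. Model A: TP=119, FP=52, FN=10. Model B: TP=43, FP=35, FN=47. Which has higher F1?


Model A: P=119/171=0.6959, R=119/129=0.9225, F1=2PR/(P+R)=2TP/(2TP+FP+FN)=238/300=0.7933
Model B: P=43/78=0.5513, R=43/90=0.4778, F1=2PR/(P+R)=2TP/(2TP+FP+FN)=86/168=0.5119
0.7933 > 0.5119 → Model A

Model A


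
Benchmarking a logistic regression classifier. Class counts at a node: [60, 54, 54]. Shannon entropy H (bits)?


Probabilities: [60/168, 54/168, 54/168] ≈ [0.3571, 0.3214, 0.3214]
H = -((60/168)·log₂(60/168) + (54/168)·log₂(54/168) + (54/168)·log₂(54/168))
  = 1.5831 bits

1.5831 bits


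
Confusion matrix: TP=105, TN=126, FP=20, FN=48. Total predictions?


Total = TP + TN + FP + FN
= 105 + 126 + 20 + 48
= 299
(Predicted positive: 125, predicted negative: 174)

299


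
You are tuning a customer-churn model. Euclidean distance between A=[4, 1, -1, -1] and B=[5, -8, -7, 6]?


d = √((4-5)² + (1+ 8)² + (-1+ 7)² + (-1-6)²)
  = √(1 + 81 + 36 + 49)
  = √167 = 12.9228

12.9228


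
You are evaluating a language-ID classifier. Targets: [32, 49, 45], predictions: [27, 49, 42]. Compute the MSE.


Squared errors: (32-27)²=25, (49-49)²=0, (45-42)²=9
Sum = 34
MSE = 34/3 = 34/3

34/3


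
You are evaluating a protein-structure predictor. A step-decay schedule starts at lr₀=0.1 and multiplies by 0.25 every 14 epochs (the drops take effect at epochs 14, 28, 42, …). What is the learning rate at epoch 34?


n_drops = ⌊34/14⌋ = 2
lr = 0.1·0.25^2 = 0.1·0.0625 = 0.00625

0.00625


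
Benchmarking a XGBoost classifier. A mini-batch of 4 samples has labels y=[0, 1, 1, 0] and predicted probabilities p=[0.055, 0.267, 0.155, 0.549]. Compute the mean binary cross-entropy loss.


L[0] = -ln(1-0.055) = -ln(0.945) = 0.0566
L[1] = -ln(0.267) = 1.3205
L[2] = -ln(0.155) = 1.8643
L[3] = -ln(1-0.549) = -ln(0.451) = 0.7963
mean = (0.0566 + 1.3205 + 1.8643 + 0.7963)/4 = 1.0094

1.0094


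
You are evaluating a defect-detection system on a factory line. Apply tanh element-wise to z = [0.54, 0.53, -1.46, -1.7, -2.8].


tanh(0.54) = 0.493
tanh(0.53) = 0.4854
tanh(-1.46) = -0.8977
tanh(-1.7) = -0.9354
tanh(-2.8) = -0.9926
result = [0.493, 0.4854, -0.8977, -0.9354, -0.9926]

[0.493, 0.4854, -0.8977, -0.9354, -0.9926]


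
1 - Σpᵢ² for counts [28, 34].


Probabilities: [28/62, 34/62] ≈ [0.4516, 0.5484]
Σpᵢ² = (784 + 1156)/62² = 1940/3844
Gini = 1 - Σpᵢ² = 1 - 1940/3844 = 0.4953

0.4953


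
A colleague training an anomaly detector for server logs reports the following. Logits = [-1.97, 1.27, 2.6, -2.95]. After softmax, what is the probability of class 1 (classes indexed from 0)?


Exponentials: e^-1.97=0.1395, e^1.27=3.5609, e^2.6=13.4637, e^-2.95=0.0523
Sum = 17.2164
Softmax = [0.0081, 0.2068, 0.782, 0.003]
p[1] = 3.5609/17.2164 = 0.2068

0.2068


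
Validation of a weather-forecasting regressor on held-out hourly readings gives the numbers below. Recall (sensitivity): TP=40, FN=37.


Recall = TP/(TP+FN)
= 40/(40+37)
= 40/77 = 51.95%

51.95%


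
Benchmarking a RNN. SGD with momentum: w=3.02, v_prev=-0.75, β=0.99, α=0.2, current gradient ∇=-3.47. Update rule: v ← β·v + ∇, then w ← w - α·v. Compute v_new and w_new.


v_new = 0.99·-0.75 - 3.47 = -0.7425 - 3.47 = -4.2125
w_new = 3.02 - 0.2·-4.2125 = 3.02 + 0.8425 = 3.8625

v_new=-4.2125, w_new=3.8625


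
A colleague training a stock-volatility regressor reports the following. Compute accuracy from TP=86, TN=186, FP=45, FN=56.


Accuracy = (TP+TN)/(TP+TN+FP+FN)
= (86+186)/(373)
= 272/373 = 72.92%

72.92%


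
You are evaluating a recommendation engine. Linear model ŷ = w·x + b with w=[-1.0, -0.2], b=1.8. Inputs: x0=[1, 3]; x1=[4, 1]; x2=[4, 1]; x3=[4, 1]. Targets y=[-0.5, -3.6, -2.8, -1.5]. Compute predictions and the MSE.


ŷ0 = (-1.0)·(1) + (-0.2)·(3) + 1.8 = 0.2
ŷ1 = (-1.0)·(4) + (-0.2)·(1) + 1.8 = -2.4
ŷ2 = (-1.0)·(4) + (-0.2)·(1) + 1.8 = -2.4
ŷ3 = (-1.0)·(4) + (-0.2)·(1) + 1.8 = -2.4
errors² = [0.49, 1.44, 0.16, 0.81]
MSE = 2.9000/4 = 0.725

0.725


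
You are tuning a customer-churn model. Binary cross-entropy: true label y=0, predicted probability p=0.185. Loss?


BCE = -[y·ln(p) + (1-y)·ln(1-p)]
= -0 - 1·ln(1-0.185)
= -ln(0.815) = 0.2046

0.2046


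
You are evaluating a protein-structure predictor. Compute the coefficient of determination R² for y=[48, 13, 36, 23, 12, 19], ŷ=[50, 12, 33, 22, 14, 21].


ȳ = 25.1667
SS_res = Σ(y-ŷ)² = 23
SS_tot = Σ(y-ȳ)² = 1002.83
R² = 1 - SS_res/SS_tot = 1 - 0.0229 = 0.9771

0.9771


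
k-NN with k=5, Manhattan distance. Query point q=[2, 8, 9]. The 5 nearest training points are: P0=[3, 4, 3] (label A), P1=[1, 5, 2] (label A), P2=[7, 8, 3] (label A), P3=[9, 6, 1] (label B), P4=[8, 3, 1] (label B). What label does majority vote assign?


d(q,P0) = 11  (label A)
d(q,P1) = 11  (label A)
d(q,P2) = 11  (label A)
d(q,P3) = 17  (label B)
d(q,P4) = 19  (label B)
Votes: A=3, B=2
Majority → A

A


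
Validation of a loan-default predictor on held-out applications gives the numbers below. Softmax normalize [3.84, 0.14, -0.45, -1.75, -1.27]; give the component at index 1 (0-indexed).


Exponentials: e^3.84=46.5255, e^0.14=1.1503, e^-0.45=0.6376, e^-1.75=0.1738, e^-1.27=0.2808
Sum = 48.768
Softmax = [0.954, 0.0236, 0.0131, 0.0036, 0.0058]
p[1] = 1.1503/48.768 = 0.0236

0.0236


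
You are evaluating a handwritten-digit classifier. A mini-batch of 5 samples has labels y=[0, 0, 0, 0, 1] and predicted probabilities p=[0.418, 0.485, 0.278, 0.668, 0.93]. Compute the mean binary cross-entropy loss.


L[0] = -ln(1-0.418) = -ln(0.582) = 0.5413
L[1] = -ln(1-0.485) = -ln(0.515) = 0.6636
L[2] = -ln(1-0.278) = -ln(0.722) = 0.3257
L[3] = -ln(1-0.668) = -ln(0.332) = 1.1026
L[4] = -ln(0.93) = 0.0726
mean = (0.5413 + 0.6636 + 0.3257 + 1.1026 + 0.0726)/5 = 0.5412

0.5412


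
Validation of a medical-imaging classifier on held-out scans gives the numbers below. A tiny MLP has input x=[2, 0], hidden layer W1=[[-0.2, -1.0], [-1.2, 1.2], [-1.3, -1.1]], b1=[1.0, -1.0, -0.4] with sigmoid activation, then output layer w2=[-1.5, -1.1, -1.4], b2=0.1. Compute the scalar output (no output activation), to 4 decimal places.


z1[0] = (-0.2)·(2) + (-1.0)·(0) + 1.0 = 0.6
z1[1] = (-1.2)·(2) + (1.2)·(0) - 1.0 = -3.4
z1[2] = (-1.3)·(2) + (-1.1)·(0) - 0.4 = -3.0
h = sigmoid(z1) = [0.6457, 0.0323, 0.0474]
output = (-1.5)·(0.6457) + (-1.1)·(0.0323) + (-1.4)·(0.0474) + 0.1 = -0.9704

-0.9704


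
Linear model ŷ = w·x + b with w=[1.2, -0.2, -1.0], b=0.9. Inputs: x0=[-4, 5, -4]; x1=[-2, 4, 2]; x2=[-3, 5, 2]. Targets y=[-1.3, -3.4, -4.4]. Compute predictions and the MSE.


ŷ0 = (1.2)·(-4) + (-0.2)·(5) + (-1.0)·(-4) + 0.9 = -0.9
ŷ1 = (1.2)·(-2) + (-0.2)·(4) + (-1.0)·(2) + 0.9 = -4.3
ŷ2 = (1.2)·(-3) + (-0.2)·(5) + (-1.0)·(2) + 0.9 = -5.7
errors² = [0.16, 0.81, 1.69]
MSE = 2.6600/3 = 0.8867

0.8867


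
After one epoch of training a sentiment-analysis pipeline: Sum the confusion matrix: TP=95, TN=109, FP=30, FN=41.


Total = TP + TN + FP + FN
= 95 + 109 + 30 + 41
= 275
(Predicted positive: 125, predicted negative: 150)

275


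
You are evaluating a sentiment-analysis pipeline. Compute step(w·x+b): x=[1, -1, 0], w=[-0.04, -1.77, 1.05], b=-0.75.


z = (1)·(-0.04) + (-1)·(-1.77) + (0)·(1.05) - 0.75
  = 0.98
step(z) = 1 (z≥0)

1


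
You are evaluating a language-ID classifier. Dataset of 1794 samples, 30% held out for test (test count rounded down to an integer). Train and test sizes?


Test = ⌊1794·30/100⌋ = 538
Train = 1794 - 538 = 1256

Train: 1256, Test: 538


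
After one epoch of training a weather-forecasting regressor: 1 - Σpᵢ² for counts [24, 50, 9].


Probabilities: [24/83, 50/83, 9/83] ≈ [0.2892, 0.6024, 0.1084]
Σpᵢ² = (576 + 2500 + 81)/83² = 3157/6889
Gini = 1 - Σpᵢ² = 1 - 3157/6889 = 0.5417

0.5417


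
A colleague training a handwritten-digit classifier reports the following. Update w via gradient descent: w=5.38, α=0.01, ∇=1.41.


w_new = w - α·∇
= 5.38 - 0.01·1.41
= 5.38 - 0.0141
= 5.3659

5.3659


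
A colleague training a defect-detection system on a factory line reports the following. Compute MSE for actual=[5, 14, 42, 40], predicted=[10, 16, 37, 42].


Squared errors: (5-10)²=25, (14-16)²=4, (42-37)²=25, (40-42)²=4
Sum = 58
MSE = 58/4 = 29/2

29/2


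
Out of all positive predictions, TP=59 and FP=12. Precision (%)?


Precision = TP/(TP+FP)
= 59/(59+12)
= 59/71 = 83.1%

83.1%
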